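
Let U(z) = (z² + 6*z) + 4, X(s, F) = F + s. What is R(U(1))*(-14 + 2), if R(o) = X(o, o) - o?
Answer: -132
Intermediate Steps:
U(z) = 4 + z² + 6*z
R(o) = o (R(o) = (o + o) - o = 2*o - o = o)
R(U(1))*(-14 + 2) = (4 + 1² + 6*1)*(-14 + 2) = (4 + 1 + 6)*(-12) = 11*(-12) = -132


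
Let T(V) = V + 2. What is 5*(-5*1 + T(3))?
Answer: 0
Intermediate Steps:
T(V) = 2 + V
5*(-5*1 + T(3)) = 5*(-5*1 + (2 + 3)) = 5*(-5 + 5) = 5*0 = 0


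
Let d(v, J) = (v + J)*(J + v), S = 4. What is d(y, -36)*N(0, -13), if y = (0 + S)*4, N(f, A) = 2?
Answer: 800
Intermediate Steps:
y = 16 (y = (0 + 4)*4 = 4*4 = 16)
d(v, J) = (J + v)² (d(v, J) = (J + v)*(J + v) = (J + v)²)
d(y, -36)*N(0, -13) = (-36 + 16)²*2 = (-20)²*2 = 400*2 = 800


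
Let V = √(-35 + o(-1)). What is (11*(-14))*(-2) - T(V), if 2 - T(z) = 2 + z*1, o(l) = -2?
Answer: 308 + I*√37 ≈ 308.0 + 6.0828*I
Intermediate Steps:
V = I*√37 (V = √(-35 - 2) = √(-37) = I*√37 ≈ 6.0828*I)
T(z) = -z (T(z) = 2 - (2 + z*1) = 2 - (2 + z) = 2 + (-2 - z) = -z)
(11*(-14))*(-2) - T(V) = (11*(-14))*(-2) - (-1)*I*√37 = -154*(-2) - (-1)*I*√37 = 308 + I*√37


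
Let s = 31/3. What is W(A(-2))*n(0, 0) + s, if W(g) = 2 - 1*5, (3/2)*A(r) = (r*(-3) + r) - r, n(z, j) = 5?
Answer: -14/3 ≈ -4.6667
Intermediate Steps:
A(r) = -2*r (A(r) = 2*((r*(-3) + r) - r)/3 = 2*((-3*r + r) - r)/3 = 2*(-2*r - r)/3 = 2*(-3*r)/3 = -2*r)
s = 31/3 (s = 31*(⅓) = 31/3 ≈ 10.333)
W(g) = -3 (W(g) = 2 - 5 = -3)
W(A(-2))*n(0, 0) + s = -3*5 + 31/3 = -15 + 31/3 = -14/3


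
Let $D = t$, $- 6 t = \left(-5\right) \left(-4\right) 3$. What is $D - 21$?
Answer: $-31$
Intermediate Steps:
$t = -10$ ($t = - \frac{\left(-5\right) \left(-4\right) 3}{6} = - \frac{20 \cdot 3}{6} = \left(- \frac{1}{6}\right) 60 = -10$)
$D = -10$
$D - 21 = -10 - 21 = -31$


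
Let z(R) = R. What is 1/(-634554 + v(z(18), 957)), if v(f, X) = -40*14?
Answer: -1/635114 ≈ -1.5745e-6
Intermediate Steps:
v(f, X) = -560
1/(-634554 + v(z(18), 957)) = 1/(-634554 - 560) = 1/(-635114) = -1/635114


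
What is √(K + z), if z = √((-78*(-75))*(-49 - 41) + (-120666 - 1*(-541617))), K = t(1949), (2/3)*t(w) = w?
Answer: √(11694 + 4*I*√105549)/2 ≈ 54.153 + 2.9997*I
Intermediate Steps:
t(w) = 3*w/2
K = 5847/2 (K = (3/2)*1949 = 5847/2 ≈ 2923.5)
z = I*√105549 (z = √(5850*(-90) + (-120666 + 541617)) = √(-526500 + 420951) = √(-105549) = I*√105549 ≈ 324.88*I)
√(K + z) = √(5847/2 + I*√105549)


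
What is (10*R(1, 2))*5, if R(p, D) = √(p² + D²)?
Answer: 50*√5 ≈ 111.80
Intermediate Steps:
R(p, D) = √(D² + p²)
(10*R(1, 2))*5 = (10*√(2² + 1²))*5 = (10*√(4 + 1))*5 = (10*√5)*5 = 50*√5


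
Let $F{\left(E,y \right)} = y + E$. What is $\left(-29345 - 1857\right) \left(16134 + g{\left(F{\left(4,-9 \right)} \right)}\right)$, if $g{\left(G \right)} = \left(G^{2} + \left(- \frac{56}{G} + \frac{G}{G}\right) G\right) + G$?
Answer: $-502133786$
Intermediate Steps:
$F{\left(E,y \right)} = E + y$
$g{\left(G \right)} = G + G^{2} + G \left(1 - \frac{56}{G}\right)$ ($g{\left(G \right)} = \left(G^{2} + \left(- \frac{56}{G} + 1\right) G\right) + G = \left(G^{2} + \left(1 - \frac{56}{G}\right) G\right) + G = \left(G^{2} + G \left(1 - \frac{56}{G}\right)\right) + G = G + G^{2} + G \left(1 - \frac{56}{G}\right)$)
$\left(-29345 - 1857\right) \left(16134 + g{\left(F{\left(4,-9 \right)} \right)}\right) = \left(-29345 - 1857\right) \left(16134 + \left(-56 + \left(4 - 9\right)^{2} + 2 \left(4 - 9\right)\right)\right) = - 31202 \left(16134 + \left(-56 + \left(-5\right)^{2} + 2 \left(-5\right)\right)\right) = - 31202 \left(16134 - 41\right) = \left(-31202\right) 16093 = -502133786$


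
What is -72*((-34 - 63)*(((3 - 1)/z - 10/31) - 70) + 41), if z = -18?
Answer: -15340688/31 ≈ -4.9486e+5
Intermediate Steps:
-72*((-34 - 63)*(((3 - 1)/z - 10/31) - 70) + 41) = -72*((-34 - 63)*(((3 - 1)/(-18) - 10/31) - 70) + 41) = -72*(-97*((2*(-1/18) - 10*1/31) - 70) + 41) = -72*(-97*((-⅑ - 10/31) - 70) + 41) = -72*(-97*(-121/279 - 70) + 41) = -72*(-97*(-19651/279) + 41) = -72*(1906147/279 + 41) = -72*1917586/279 = -15340688/31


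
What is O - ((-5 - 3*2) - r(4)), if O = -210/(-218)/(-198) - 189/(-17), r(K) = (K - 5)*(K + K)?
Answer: 1725965/122298 ≈ 14.113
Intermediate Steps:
r(K) = 2*K*(-5 + K) (r(K) = (-5 + K)*(2*K) = 2*K*(-5 + K))
O = 1359071/122298 (O = -210*(-1/218)*(-1/198) - 189*(-1/17) = (105/109)*(-1/198) + 189/17 = -35/7194 + 189/17 = 1359071/122298 ≈ 11.113)
O - ((-5 - 3*2) - r(4)) = 1359071/122298 - ((-5 - 3*2) - 2*4*(-5 + 4)) = 1359071/122298 - ((-5 - 6) - 2*4*(-1)) = 1359071/122298 - (-11 - 1*(-8)) = 1359071/122298 - (-11 + 8) = 1359071/122298 - 1*(-3) = 1359071/122298 + 3 = 1725965/122298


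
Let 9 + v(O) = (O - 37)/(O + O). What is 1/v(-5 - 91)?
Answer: -192/1595 ≈ -0.12038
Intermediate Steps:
v(O) = -9 + (-37 + O)/(2*O) (v(O) = -9 + (O - 37)/(O + O) = -9 + (-37 + O)/((2*O)) = -9 + (-37 + O)*(1/(2*O)) = -9 + (-37 + O)/(2*O))
1/v(-5 - 91) = 1/((-37 - 17*(-5 - 91))/(2*(-5 - 91))) = 1/((1/2)*(-37 - 17*(-96))/(-96)) = 1/((1/2)*(-1/96)*(-37 + 1632)) = 1/((1/2)*(-1/96)*1595) = 1/(-1595/192) = -192/1595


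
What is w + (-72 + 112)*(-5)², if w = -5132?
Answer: -4132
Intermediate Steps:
w + (-72 + 112)*(-5)² = -5132 + (-72 + 112)*(-5)² = -5132 + 40*25 = -5132 + 1000 = -4132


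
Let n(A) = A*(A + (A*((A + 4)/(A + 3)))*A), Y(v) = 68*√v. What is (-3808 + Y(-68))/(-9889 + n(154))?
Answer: -597856/579228551 + 21352*I*√17/579228551 ≈ -0.0010322 + 0.00015199*I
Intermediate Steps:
n(A) = A*(A + A²*(4 + A)/(3 + A)) (n(A) = A*(A + (A*((4 + A)/(3 + A)))*A) = A*(A + (A*(4 + A)/(3 + A))*A) = A*(A + A²*(4 + A)/(3 + A)))
(-3808 + Y(-68))/(-9889 + n(154)) = (-3808 + 68*√(-68))/(-9889 + 154²*(3 + 154² + 5*154)/(3 + 154)) = (-3808 + 68*(2*I*√17))/(-9889 + 23716*(3 + 23716 + 770)/157) = (-3808 + 136*I*√17)/(-9889 + 23716*(1/157)*24489) = (-3808 + 136*I*√17)/(-9889 + 580781124/157) = (-3808 + 136*I*√17)/(579228551/157) = (-3808 + 136*I*√17)*(157/579228551) = -597856/579228551 + 21352*I*√17/579228551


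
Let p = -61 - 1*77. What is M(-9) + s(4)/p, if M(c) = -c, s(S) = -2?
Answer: 622/69 ≈ 9.0145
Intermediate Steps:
p = -138 (p = -61 - 77 = -138)
M(-9) + s(4)/p = -1*(-9) - 2/(-138) = 9 - 1/138*(-2) = 9 + 1/69 = 622/69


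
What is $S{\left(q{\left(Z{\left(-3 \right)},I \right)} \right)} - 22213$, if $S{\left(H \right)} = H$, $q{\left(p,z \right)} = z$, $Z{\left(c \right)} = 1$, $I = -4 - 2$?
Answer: $-22219$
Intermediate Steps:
$I = -6$
$S{\left(q{\left(Z{\left(-3 \right)},I \right)} \right)} - 22213 = -6 - 22213 = -22219$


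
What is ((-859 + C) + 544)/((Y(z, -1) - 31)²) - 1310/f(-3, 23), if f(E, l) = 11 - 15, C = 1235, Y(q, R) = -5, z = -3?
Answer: 26585/81 ≈ 328.21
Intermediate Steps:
f(E, l) = -4
((-859 + C) + 544)/((Y(z, -1) - 31)²) - 1310/f(-3, 23) = ((-859 + 1235) + 544)/((-5 - 31)²) - 1310/(-4) = (376 + 544)/((-36)²) - 1310*(-¼) = 920/1296 + 655/2 = 920*(1/1296) + 655/2 = 115/162 + 655/2 = 26585/81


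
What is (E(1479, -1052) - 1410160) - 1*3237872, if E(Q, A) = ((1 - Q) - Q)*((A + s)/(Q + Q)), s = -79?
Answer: -157994647/34 ≈ -4.6469e+6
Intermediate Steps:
E(Q, A) = (1 - 2*Q)*(-79 + A)/(2*Q) (E(Q, A) = ((1 - Q) - Q)*((A - 79)/(Q + Q)) = (1 - 2*Q)*((-79 + A)/((2*Q))) = (1 - 2*Q)*((-79 + A)*(1/(2*Q))) = (1 - 2*Q)*((-79 + A)/(2*Q)) = (1 - 2*Q)*(-79 + A)/(2*Q))
(E(1479, -1052) - 1410160) - 1*3237872 = ((½)*(-79 - 1052 - 2*1479*(-79 - 1052))/1479 - 1410160) - 1*3237872 = ((½)*(1/1479)*(-79 - 1052 - 2*1479*(-1131)) - 1410160) - 3237872 = ((½)*(1/1479)*(-79 - 1052 + 3345498) - 1410160) - 3237872 = ((½)*(1/1479)*3344367 - 1410160) - 3237872 = (38441/34 - 1410160) - 3237872 = -47906999/34 - 3237872 = -157994647/34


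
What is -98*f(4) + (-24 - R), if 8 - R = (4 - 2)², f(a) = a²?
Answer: -1596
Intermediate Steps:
R = 4 (R = 8 - (4 - 2)² = 8 - 1*2² = 8 - 1*4 = 8 - 4 = 4)
-98*f(4) + (-24 - R) = -98*4² + (-24 - 1*4) = -98*16 + (-24 - 4) = -1568 - 28 = -1596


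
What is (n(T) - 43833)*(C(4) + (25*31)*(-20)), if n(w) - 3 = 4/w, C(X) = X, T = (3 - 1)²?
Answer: 679174184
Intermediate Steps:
T = 4 (T = 2² = 4)
n(w) = 3 + 4/w
(n(T) - 43833)*(C(4) + (25*31)*(-20)) = ((3 + 4/4) - 43833)*(4 + (25*31)*(-20)) = ((3 + 4*(¼)) - 43833)*(4 + 775*(-20)) = ((3 + 1) - 43833)*(4 - 15500) = (4 - 43833)*(-15496) = -43829*(-15496) = 679174184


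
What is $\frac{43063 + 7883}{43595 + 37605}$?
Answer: $\frac{3639}{5800} \approx 0.62741$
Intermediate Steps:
$\frac{43063 + 7883}{43595 + 37605} = \frac{50946}{81200} = 50946 \cdot \frac{1}{81200} = \frac{3639}{5800}$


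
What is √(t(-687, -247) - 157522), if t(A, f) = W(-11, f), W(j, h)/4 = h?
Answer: 11*I*√1310 ≈ 398.13*I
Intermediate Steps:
W(j, h) = 4*h
t(A, f) = 4*f
√(t(-687, -247) - 157522) = √(4*(-247) - 157522) = √(-988 - 157522) = √(-158510) = 11*I*√1310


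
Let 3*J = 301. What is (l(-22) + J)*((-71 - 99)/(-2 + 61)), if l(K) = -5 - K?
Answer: -59840/177 ≈ -338.08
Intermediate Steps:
J = 301/3 (J = (1/3)*301 = 301/3 ≈ 100.33)
(l(-22) + J)*((-71 - 99)/(-2 + 61)) = ((-5 - 1*(-22)) + 301/3)*((-71 - 99)/(-2 + 61)) = ((-5 + 22) + 301/3)*(-170/59) = (17 + 301/3)*(-170*1/59) = (352/3)*(-170/59) = -59840/177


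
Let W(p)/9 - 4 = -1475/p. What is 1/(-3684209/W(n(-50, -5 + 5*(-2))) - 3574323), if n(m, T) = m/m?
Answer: -13239/47316777988 ≈ -2.7980e-7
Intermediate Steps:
n(m, T) = 1
W(p) = 36 - 13275/p (W(p) = 36 + 9*(-1475/p) = 36 - 13275/p)
1/(-3684209/W(n(-50, -5 + 5*(-2))) - 3574323) = 1/(-3684209/(36 - 13275/1) - 3574323) = 1/(-3684209/(36 - 13275*1) - 3574323) = 1/(-3684209/(36 - 13275) - 3574323) = 1/(-3684209/(-13239) - 3574323) = 1/(-3684209*(-1/13239) - 3574323) = 1/(3684209/13239 - 3574323) = 1/(-47316777988/13239) = -13239/47316777988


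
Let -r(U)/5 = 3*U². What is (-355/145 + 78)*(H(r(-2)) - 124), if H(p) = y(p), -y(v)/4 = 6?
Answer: -324268/29 ≈ -11182.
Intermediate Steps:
r(U) = -15*U²
y(v) = -24 (y(v) = -4*6 = -24)
H(p) = -24
(-355/145 + 78)*(H(r(-2)) - 124) = (-355/145 + 78)*(-24 - 124) = (-355*1/145 + 78)*(-148) = (-71/29 + 78)*(-148) = (2191/29)*(-148) = -324268/29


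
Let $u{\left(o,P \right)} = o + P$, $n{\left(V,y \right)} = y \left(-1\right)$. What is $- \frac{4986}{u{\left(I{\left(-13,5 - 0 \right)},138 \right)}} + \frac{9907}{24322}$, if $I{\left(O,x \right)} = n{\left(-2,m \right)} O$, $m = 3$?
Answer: $- \frac{39838651}{1434998} \approx -27.762$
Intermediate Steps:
$n{\left(V,y \right)} = - y$
$I{\left(O,x \right)} = - 3 O$ ($I{\left(O,x \right)} = \left(-1\right) 3 O = - 3 O$)
$u{\left(o,P \right)} = P + o$
$- \frac{4986}{u{\left(I{\left(-13,5 - 0 \right)},138 \right)}} + \frac{9907}{24322} = - \frac{4986}{138 - -39} + \frac{9907}{24322} = - \frac{4986}{138 + 39} + 9907 \cdot \frac{1}{24322} = - \frac{4986}{177} + \frac{9907}{24322} = \left(-4986\right) \frac{1}{177} + \frac{9907}{24322} = - \frac{1662}{59} + \frac{9907}{24322} = - \frac{39838651}{1434998}$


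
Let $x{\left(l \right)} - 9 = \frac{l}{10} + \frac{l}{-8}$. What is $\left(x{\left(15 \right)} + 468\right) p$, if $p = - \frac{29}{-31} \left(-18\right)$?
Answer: $- \frac{32103}{4} \approx -8025.8$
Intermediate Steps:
$x{\left(l \right)} = 9 - \frac{l}{40}$ ($x{\left(l \right)} = 9 + \left(\frac{l}{10} + \frac{l}{-8}\right) = 9 + \left(l \frac{1}{10} + l \left(- \frac{1}{8}\right)\right) = 9 + \left(\frac{l}{10} - \frac{l}{8}\right) = 9 - \frac{l}{40}$)
$p = - \frac{522}{31}$ ($p = \left(-29\right) \left(- \frac{1}{31}\right) \left(-18\right) = \frac{29}{31} \left(-18\right) = - \frac{522}{31} \approx -16.839$)
$\left(x{\left(15 \right)} + 468\right) p = \left(\left(9 - \frac{3}{8}\right) + 468\right) \left(- \frac{522}{31}\right) = \left(\frac{69}{8} + 468\right) \left(- \frac{522}{31}\right) = \frac{3813}{8} \left(- \frac{522}{31}\right) = - \frac{32103}{4}$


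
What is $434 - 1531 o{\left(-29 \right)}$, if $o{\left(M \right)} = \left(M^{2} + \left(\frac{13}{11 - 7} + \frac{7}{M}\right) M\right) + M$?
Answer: $- \frac{4436633}{4} \approx -1.1092 \cdot 10^{6}$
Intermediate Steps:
$o{\left(M \right)} = M + M^{2} + M \left(\frac{13}{4} + \frac{7}{M}\right)$ ($o{\left(M \right)} = \left(M^{2} + \left(\frac{13}{11 - 7} + \frac{7}{M}\right) M\right) + M = \left(M^{2} + \left(\frac{13}{4} + \frac{7}{M}\right) M\right) + M = \left(M^{2} + M \left(\frac{13}{4} + \frac{7}{M}\right)\right) + M = M + M^{2} + M \left(\frac{13}{4} + \frac{7}{M}\right)$)
$434 - 1531 o{\left(-29 \right)} = 434 - 1531 \left(7 + \left(-29\right)^{2} + \frac{17}{4} \left(-29\right)\right) = 434 - 1531 \left(7 + 841 - \frac{493}{4}\right) = 434 - \frac{4438369}{4} = - \frac{4436633}{4}$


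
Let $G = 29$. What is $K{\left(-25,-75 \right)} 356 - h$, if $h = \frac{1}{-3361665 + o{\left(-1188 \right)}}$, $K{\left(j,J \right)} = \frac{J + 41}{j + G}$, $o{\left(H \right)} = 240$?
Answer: $- \frac{10171672049}{3361425} \approx -3026.0$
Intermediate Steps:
$K{\left(j,J \right)} = \frac{41 + J}{29 + j}$ ($K{\left(j,J \right)} = \frac{J + 41}{j + 29} = \frac{41 + J}{29 + j}$)
$h = - \frac{1}{3361425}$ ($h = \frac{1}{-3361665 + 240} = \frac{1}{-3361425} = - \frac{1}{3361425} \approx -2.9749 \cdot 10^{-7}$)
$K{\left(-25,-75 \right)} 356 - h = \frac{41 - 75}{29 - 25} \cdot 356 - - \frac{1}{3361425} = \frac{1}{4} \left(-34\right) 356 + \frac{1}{3361425} = \left(- \frac{17}{2}\right) 356 + \frac{1}{3361425} = -3026 + \frac{1}{3361425} = - \frac{10171672049}{3361425}$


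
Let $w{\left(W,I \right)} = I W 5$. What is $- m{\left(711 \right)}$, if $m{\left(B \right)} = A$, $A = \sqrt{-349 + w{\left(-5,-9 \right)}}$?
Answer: $- 2 i \sqrt{31} \approx - 11.136 i$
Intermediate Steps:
$w{\left(W,I \right)} = 5 I W$
$A = 2 i \sqrt{31}$ ($A = \sqrt{-349 + 5 \left(-9\right) \left(-5\right)} = \sqrt{-349 + 225} = \sqrt{-124} = 2 i \sqrt{31} \approx 11.136 i$)
$m{\left(B \right)} = 2 i \sqrt{31}$
$- m{\left(711 \right)} = - 2 i \sqrt{31}$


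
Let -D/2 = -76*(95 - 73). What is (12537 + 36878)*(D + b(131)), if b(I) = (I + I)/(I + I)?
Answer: 165293175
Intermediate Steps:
D = 3344 (D = -(-152)*(95 - 73) = -(-152)*22 = -2*(-1672) = 3344)
b(I) = 1 (b(I) = (2*I)/((2*I)) = (2*I)*(1/(2*I)) = 1)
(12537 + 36878)*(D + b(131)) = (12537 + 36878)*(3344 + 1) = 49415*3345 = 165293175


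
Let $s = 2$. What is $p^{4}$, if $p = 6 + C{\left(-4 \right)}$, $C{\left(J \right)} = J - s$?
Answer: $0$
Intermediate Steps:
$C{\left(J \right)} = -2 + J$ ($C{\left(J \right)} = J - 2 = -2 + J$)
$p = 0$ ($p = 6 - 6 = 0$)
$p^{4} = 0^{4} = 0$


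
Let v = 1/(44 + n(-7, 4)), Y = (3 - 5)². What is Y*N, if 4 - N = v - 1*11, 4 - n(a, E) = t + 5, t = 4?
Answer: 2336/39 ≈ 59.897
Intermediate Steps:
n(a, E) = -5 (n(a, E) = 4 - (4 + 5) = 4 - 1*9 = 4 - 9 = -5)
Y = 4 (Y = (-2)² = 4)
v = 1/39 (v = 1/(44 - 5) = 1/39 ≈ 0.025641)
N = 584/39 (N = 4 - (1/39 - 1*11) = 4 - (1/39 - 11) = 4 - 1*(-428/39) = 4 + 428/39 = 584/39 ≈ 14.974)
Y*N = 4*(584/39) = 2336/39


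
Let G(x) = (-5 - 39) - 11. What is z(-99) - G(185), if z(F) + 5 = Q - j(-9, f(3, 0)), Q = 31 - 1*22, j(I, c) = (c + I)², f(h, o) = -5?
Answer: -137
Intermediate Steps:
j(I, c) = (I + c)²
G(x) = -55 (G(x) = -44 - 11 = -55)
Q = 9 (Q = 31 - 22 = 9)
z(F) = -192 (z(F) = -5 + (9 - (-9 - 5)²) = -5 + (9 - 1*(-14)²) = -5 + (9 - 1*196) = -5 + (9 - 196) = -5 - 187 = -192)
z(-99) - G(185) = -192 - 1*(-55) = -192 + 55 = -137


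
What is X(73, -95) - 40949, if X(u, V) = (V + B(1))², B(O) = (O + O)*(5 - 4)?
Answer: -32300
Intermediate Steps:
B(O) = 2*O (B(O) = (2*O)*1 = 2*O)
X(u, V) = (2 + V)² (X(u, V) = (V + 2*1)² = (V + 2)² = (2 + V)²)
X(73, -95) - 40949 = (2 - 95)² - 40949 = (-93)² - 40949 = 8649 - 40949 = -32300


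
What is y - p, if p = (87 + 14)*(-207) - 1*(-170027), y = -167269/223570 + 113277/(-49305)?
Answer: -109586737029929/734874590 ≈ -1.4912e+5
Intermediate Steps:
y = -2238169129/734874590 (y = -167269*1/223570 + 113277*(-1/49305) = -167269/223570 - 37759/16435 = -2238169129/734874590 ≈ -3.0456)
p = 149120 (p = 101*(-207) + 170027 = -20907 + 170027 = 149120)
y - p = -2238169129/734874590 - 1*149120 = -2238169129/734874590 - 149120 = -109586737029929/734874590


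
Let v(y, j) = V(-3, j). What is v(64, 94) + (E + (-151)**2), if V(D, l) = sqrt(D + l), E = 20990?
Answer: 43791 + sqrt(91) ≈ 43801.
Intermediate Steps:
v(y, j) = sqrt(-3 + j)
v(64, 94) + (E + (-151)**2) = sqrt(-3 + 94) + (20990 + (-151)**2) = sqrt(91) + (20990 + 22801) = sqrt(91) + 43791 = 43791 + sqrt(91)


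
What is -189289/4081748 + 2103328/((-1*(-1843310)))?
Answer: 4118168275377/3761963452940 ≈ 1.0947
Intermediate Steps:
-189289/4081748 + 2103328/((-1*(-1843310))) = -189289*1/4081748 + 2103328/1843310 = -189289/4081748 + 2103328*(1/1843310) = -189289/4081748 + 1051664/921655 = 4118168275377/3761963452940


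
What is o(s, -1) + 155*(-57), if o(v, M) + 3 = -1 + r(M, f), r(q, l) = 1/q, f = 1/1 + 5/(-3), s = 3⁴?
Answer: -8840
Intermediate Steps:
s = 81
f = -⅔ (f = 1*1 + 5*(-⅓) = 1 - 5/3 = -⅔ ≈ -0.66667)
o(v, M) = -4 + 1/M (o(v, M) = -3 + (-1 + 1/M) = -4 + 1/M)
o(s, -1) + 155*(-57) = (-4 + 1/(-1)) + 155*(-57) = (-4 - 1) - 8835 = -5 - 8835 = -8840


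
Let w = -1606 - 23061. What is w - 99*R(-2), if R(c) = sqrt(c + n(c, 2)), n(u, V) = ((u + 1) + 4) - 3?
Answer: -24667 - 99*I*sqrt(2) ≈ -24667.0 - 140.01*I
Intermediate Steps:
n(u, V) = 2 + u (n(u, V) = ((1 + u) + 4) - 3 = (5 + u) - 3 = 2 + u)
R(c) = sqrt(2 + 2*c) (R(c) = sqrt(c + (2 + c)) = sqrt(2 + 2*c))
w = -24667
w - 99*R(-2) = -24667 - 99*sqrt(2 + 2*(-2)) = -24667 - 99*sqrt(2 - 4) = -24667 - 99*I*sqrt(2)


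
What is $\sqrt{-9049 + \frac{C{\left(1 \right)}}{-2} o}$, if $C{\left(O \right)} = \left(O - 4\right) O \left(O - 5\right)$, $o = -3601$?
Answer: $\sqrt{12557} \approx 112.06$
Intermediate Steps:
$C{\left(O \right)} = O \left(-5 + O\right) \left(-4 + O\right)$ ($C{\left(O \right)} = \left(-4 + O\right) O \left(-5 + O\right) = O \left(-5 + O\right) \left(-4 + O\right)$)
$\sqrt{-9049 + \frac{C{\left(1 \right)}}{-2} o} = \sqrt{-9049 + \frac{1 \left(20 + 1^{2} - 9\right)}{-2} \left(-3601\right)} = \sqrt{-9049 + 1 \left(20 + 1 - 9\right) \left(- \frac{1}{2}\right) \left(-3601\right)} = \sqrt{-9049 + 1 \cdot 12 \left(- \frac{1}{2}\right) \left(-3601\right)} = \sqrt{-9049 + 12 \left(- \frac{1}{2}\right) \left(-3601\right)} = \sqrt{-9049 - -21606} = \sqrt{-9049 + 21606} = \sqrt{12557}$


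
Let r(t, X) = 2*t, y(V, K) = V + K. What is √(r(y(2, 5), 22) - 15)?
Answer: I ≈ 1.0*I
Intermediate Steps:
y(V, K) = K + V
√(r(y(2, 5), 22) - 15) = √(2*(5 + 2) - 15) = √(2*7 - 15) = √(14 - 15) = √(-1) = I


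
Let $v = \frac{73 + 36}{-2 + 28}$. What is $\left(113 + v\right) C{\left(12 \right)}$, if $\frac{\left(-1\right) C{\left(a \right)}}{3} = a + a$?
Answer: $- \frac{109692}{13} \approx -8437.8$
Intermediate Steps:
$C{\left(a \right)} = - 6 a$ ($C{\left(a \right)} = - 3 \left(a + a\right) = - 3 \cdot 2 a = - 6 a$)
$v = \frac{109}{26} \approx 4.1923$
$\left(113 + v\right) C{\left(12 \right)} = \left(113 + \frac{109}{26}\right) \left(\left(-6\right) 12\right) = \frac{3047}{26} \left(-72\right) = - \frac{109692}{13}$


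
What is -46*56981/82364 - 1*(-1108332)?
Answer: 45642017861/41182 ≈ 1.1083e+6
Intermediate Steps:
-46*56981/82364 - 1*(-1108332) = -2621126*1/82364 + 1108332 = -1310563/41182 + 1108332 = 45642017861/41182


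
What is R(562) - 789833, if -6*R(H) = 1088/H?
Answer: -665829491/843 ≈ -7.8983e+5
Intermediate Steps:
R(H) = -544/(3*H)
R(562) - 789833 = -544/3/562 - 789833 = -544/3*1/562 - 789833 = -272/843 - 789833 = -665829491/843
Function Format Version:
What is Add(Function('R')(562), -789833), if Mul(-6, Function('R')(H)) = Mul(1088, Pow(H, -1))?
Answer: Rational(-665829491, 843) ≈ -7.8983e+5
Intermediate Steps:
Function('R')(H) = Mul(Rational(-544, 3), Pow(H, -1)) (Function('R')(H) = Mul(Rational(-1, 6), Mul(1088, Pow(H, -1))) = Mul(Rational(-544, 3), Pow(H, -1)))
Add(Function('R')(562), -789833) = Add(Mul(Rational(-544, 3), Pow(562, -1)), -789833) = Add(Mul(Rational(-544, 3), Rational(1, 562)), -789833) = Add(Rational(-272, 843), -789833) = Rational(-665829491, 843)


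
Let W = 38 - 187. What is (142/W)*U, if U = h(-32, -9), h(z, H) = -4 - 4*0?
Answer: 568/149 ≈ 3.8121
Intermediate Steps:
h(z, H) = -4 (h(z, H) = -4 + 0 = -4)
W = -149
U = -4
(142/W)*U = (142/(-149))*(-4) = (142*(-1/149))*(-4) = -142/149*(-4) = 568/149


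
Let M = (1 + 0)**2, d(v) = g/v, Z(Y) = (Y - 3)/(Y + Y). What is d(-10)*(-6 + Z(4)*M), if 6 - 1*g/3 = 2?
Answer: 141/20 ≈ 7.0500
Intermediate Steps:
g = 12 (g = 18 - 3*2 = 18 - 6 = 12)
Z(Y) = (-3 + Y)/(2*Y) (Z(Y) = (-3 + Y)/((2*Y)) = (-3 + Y)*(1/(2*Y)) = (-3 + Y)/(2*Y))
d(v) = 12/v
M = 1 (M = 1**2 = 1)
d(-10)*(-6 + Z(4)*M) = (12/(-10))*(-6 + ((1/2)*(-3 + 4)/4)*1) = (12*(-1/10))*(-6 + ((1/2)*(1/4)*1)*1) = -6*(-6 + (1/8)*1)/5 = -6*(-6 + 1/8)/5 = -6/5*(-47/8) = 141/20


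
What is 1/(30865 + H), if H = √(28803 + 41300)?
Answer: 30865/952578122 - √70103/952578122 ≈ 3.2124e-5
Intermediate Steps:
H = √70103 ≈ 264.77
1/(30865 + H) = 1/(30865 + √70103)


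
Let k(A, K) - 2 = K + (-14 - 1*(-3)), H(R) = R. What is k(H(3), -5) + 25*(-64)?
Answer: -1614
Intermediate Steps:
k(A, K) = -9 + K (k(A, K) = 2 + (K + (-14 - 1*(-3))) = 2 + (K + (-14 + 3)) = 2 + (K - 11) = 2 + (-11 + K) = -9 + K)
k(H(3), -5) + 25*(-64) = (-9 - 5) + 25*(-64) = -14 - 1600 = -1614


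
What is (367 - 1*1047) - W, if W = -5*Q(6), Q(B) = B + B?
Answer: -620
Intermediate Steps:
Q(B) = 2*B
W = -60 (W = -10*6 = -5*12 = -60)
(367 - 1*1047) - W = (367 - 1*1047) - 1*(-60) = (367 - 1047) + 60 = -680 + 60 = -620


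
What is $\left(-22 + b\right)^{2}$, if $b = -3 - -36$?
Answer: $121$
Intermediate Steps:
$b = 33$ ($b = -3 + 36 = 33$)
$\left(-22 + b\right)^{2} = \left(-22 + 33\right)^{2} = 11^{2} = 121$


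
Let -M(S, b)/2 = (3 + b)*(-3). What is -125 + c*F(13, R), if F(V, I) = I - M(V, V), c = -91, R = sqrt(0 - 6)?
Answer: 8611 - 91*I*sqrt(6) ≈ 8611.0 - 222.9*I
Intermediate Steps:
R = I*sqrt(6) (R = sqrt(-6) = I*sqrt(6) ≈ 2.4495*I)
M(S, b) = 18 + 6*b (M(S, b) = -2*(3 + b)*(-3) = -2*(-9 - 3*b) = 18 + 6*b)
F(V, I) = -18 + I - 6*V (F(V, I) = I - (18 + 6*V) = I + (-18 - 6*V) = -18 + I - 6*V)
-125 + c*F(13, R) = -125 - 91*(-18 + I*sqrt(6) - 6*13) = -125 - 91*(-18 + I*sqrt(6) - 78) = -125 - 91*(-96 + I*sqrt(6)) = -125 + (8736 - 91*I*sqrt(6)) = 8611 - 91*I*sqrt(6)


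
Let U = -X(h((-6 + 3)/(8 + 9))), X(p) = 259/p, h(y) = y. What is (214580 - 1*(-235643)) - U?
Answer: 1346266/3 ≈ 4.4876e+5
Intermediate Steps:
U = 4403/3 (U = -259/((-6 + 3)/(8 + 9)) = -259/((-3/17)) = -259/((-3*1/17)) = -259/(-3/17) = -259*(-17)/3 = -1*(-4403/3) = 4403/3 ≈ 1467.7)
(214580 - 1*(-235643)) - U = (214580 - 1*(-235643)) - 1*4403/3 = (214580 + 235643) - 4403/3 = 450223 - 4403/3 = 1346266/3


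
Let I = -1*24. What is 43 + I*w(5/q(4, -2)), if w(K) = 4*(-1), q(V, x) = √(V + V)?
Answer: 139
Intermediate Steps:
q(V, x) = √2*√V (q(V, x) = √(2*V) = √2*√V)
I = -24
w(K) = -4
43 + I*w(5/q(4, -2)) = 43 - 24*(-4) = 43 + 96 = 139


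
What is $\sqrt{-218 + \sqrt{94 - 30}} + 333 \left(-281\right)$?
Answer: $-93573 + i \sqrt{210} \approx -93573.0 + 14.491 i$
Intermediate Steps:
$\sqrt{-218 + \sqrt{94 - 30}} + 333 \left(-281\right) = \sqrt{-218 + \sqrt{64}} - 93573 = \sqrt{-218 + 8} - 93573 = \sqrt{-210} - 93573 = i \sqrt{210} - 93573 = -93573 + i \sqrt{210}$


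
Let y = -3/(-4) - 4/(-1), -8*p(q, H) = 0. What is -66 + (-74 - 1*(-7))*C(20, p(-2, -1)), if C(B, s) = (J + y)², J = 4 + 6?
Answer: -234283/16 ≈ -14643.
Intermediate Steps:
p(q, H) = 0 (p(q, H) = -⅛*0 = 0)
y = 19/4 (y = -3*(-¼) - 4*(-1) = ¾ + 4 = 19/4 ≈ 4.7500)
J = 10
C(B, s) = 3481/16 (C(B, s) = (10 + 19/4)² = (59/4)² = 3481/16)
-66 + (-74 - 1*(-7))*C(20, p(-2, -1)) = -66 + (-74 - 1*(-7))*(3481/16) = -66 + (-74 + 7)*(3481/16) = -66 - 67*3481/16 = -66 - 233227/16 = -234283/16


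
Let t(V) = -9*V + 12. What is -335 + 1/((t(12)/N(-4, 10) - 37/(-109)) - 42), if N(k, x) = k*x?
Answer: -7168540/21397 ≈ -335.03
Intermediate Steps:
t(V) = 12 - 9*V
-335 + 1/((t(12)/N(-4, 10) - 37/(-109)) - 42) = -335 + 1/(((12 - 9*12)/((-4*10)) - 37/(-109)) - 42) = -335 + 1/(((12 - 108)/(-40) - 37*(-1/109)) - 42) = -335 + 1/((-96*(-1/40) + 37/109) - 42) = -335 + 1/((12/5 + 37/109) - 42) = -335 + 1/(1493/545 - 42) = -335 + 1/(-21397/545) = -335 - 545/21397 = -7168540/21397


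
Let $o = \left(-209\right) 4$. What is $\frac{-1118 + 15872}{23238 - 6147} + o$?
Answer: $- \frac{4757774}{5697} \approx -835.14$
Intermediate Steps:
$o = -836$
$\frac{-1118 + 15872}{23238 - 6147} + o = \frac{-1118 + 15872}{23238 - 6147} - 836 = \frac{14754}{17091} - 836 = 14754 \cdot \frac{1}{17091} - 836 = \frac{4918}{5697} - 836 = - \frac{4757774}{5697}$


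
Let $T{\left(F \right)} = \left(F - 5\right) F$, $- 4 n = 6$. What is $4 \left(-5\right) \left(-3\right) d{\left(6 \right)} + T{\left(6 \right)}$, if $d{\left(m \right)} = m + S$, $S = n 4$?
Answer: $6$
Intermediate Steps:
$n = - \frac{3}{2}$ ($n = \left(- \frac{1}{4}\right) 6 = - \frac{3}{2} \approx -1.5$)
$S = -6$ ($S = \left(- \frac{3}{2}\right) 4 = -6$)
$T{\left(F \right)} = F \left(-5 + F\right)$ ($T{\left(F \right)} = \left(-5 + F\right) F = F \left(-5 + F\right)$)
$d{\left(m \right)} = -6 + m$ ($d{\left(m \right)} = m - 6 = -6 + m$)
$4 \left(-5\right) \left(-3\right) d{\left(6 \right)} + T{\left(6 \right)} = 4 \left(-5\right) \left(-3\right) \left(-6 + 6\right) + 6 \left(-5 + 6\right) = \left(-20\right) \left(-3\right) 0 + 6 \cdot 1 = 60 \cdot 0 + 6 = 0 + 6 = 6$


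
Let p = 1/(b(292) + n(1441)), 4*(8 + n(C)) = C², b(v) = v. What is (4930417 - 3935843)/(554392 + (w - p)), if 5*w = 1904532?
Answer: 737979946485/693997091396 ≈ 1.0634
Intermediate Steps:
n(C) = -8 + C²/4
w = 1904532/5 (w = (⅕)*1904532 = 1904532/5 ≈ 3.8091e+5)
p = 4/2077617 (p = 1/(292 + (-8 + (¼)*1441²)) = 1/(292 + (-8 + (¼)*2076481)) = 1/(292 + (-8 + 2076481/4)) = 1/(292 + 2076449/4) = 1/(2077617/4) = 4/2077617 ≈ 1.9253e-6)
(4930417 - 3935843)/(554392 + (w - p)) = (4930417 - 3935843)/(554392 + (1904532/5 - 1*4/2077617)) = 994574/(554392 + (1904532/5 - 4/2077617)) = 994574/(554392 + 3956888060224/10388085) = 994574/(9715959279544/10388085) = 994574*(10388085/9715959279544) = 737979946485/693997091396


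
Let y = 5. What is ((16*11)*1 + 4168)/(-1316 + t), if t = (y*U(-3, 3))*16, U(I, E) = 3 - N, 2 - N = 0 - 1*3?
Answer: -362/123 ≈ -2.9431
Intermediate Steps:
N = 5 (N = 2 - (0 - 1*3) = 2 - (0 - 3) = 2 - 1*(-3) = 2 + 3 = 5)
U(I, E) = -2 (U(I, E) = 3 - 1*5 = 3 - 5 = -2)
t = -160 (t = (5*(-2))*16 = -10*16 = -160)
((16*11)*1 + 4168)/(-1316 + t) = ((16*11)*1 + 4168)/(-1316 - 160) = (176*1 + 4168)/(-1476) = (176 + 4168)*(-1/1476) = 4344*(-1/1476) = -362/123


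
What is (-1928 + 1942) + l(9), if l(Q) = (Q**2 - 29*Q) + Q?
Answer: -157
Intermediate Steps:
l(Q) = Q**2 - 28*Q
(-1928 + 1942) + l(9) = (-1928 + 1942) + 9*(-28 + 9) = 14 + 9*(-19) = 14 - 171 = -157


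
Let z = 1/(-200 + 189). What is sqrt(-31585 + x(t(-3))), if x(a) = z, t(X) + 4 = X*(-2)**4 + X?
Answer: 6*I*sqrt(106161)/11 ≈ 177.72*I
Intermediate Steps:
t(X) = -4 + 17*X (t(X) = -4 + (X*(-2)**4 + X) = -4 + (X*16 + X) = -4 + (16*X + X) = -4 + 17*X)
z = -1/11 (z = 1/(-11) = -1/11 ≈ -0.090909)
x(a) = -1/11
sqrt(-31585 + x(t(-3))) = sqrt(-31585 - 1/11) = sqrt(-347436/11) = 6*I*sqrt(106161)/11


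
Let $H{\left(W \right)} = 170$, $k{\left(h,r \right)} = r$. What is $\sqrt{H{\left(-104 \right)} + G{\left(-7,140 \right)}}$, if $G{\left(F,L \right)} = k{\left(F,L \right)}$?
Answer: $\sqrt{310} \approx 17.607$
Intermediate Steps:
$G{\left(F,L \right)} = L$
$\sqrt{H{\left(-104 \right)} + G{\left(-7,140 \right)}} = \sqrt{170 + 140} = \sqrt{310}$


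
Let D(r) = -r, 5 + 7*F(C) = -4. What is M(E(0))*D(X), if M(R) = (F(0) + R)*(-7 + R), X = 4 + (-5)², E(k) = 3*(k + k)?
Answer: -261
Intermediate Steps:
F(C) = -9/7 (F(C) = -5/7 + (⅐)*(-4) = -5/7 - 4/7 = -9/7)
E(k) = 6*k (E(k) = 3*(2*k) = 6*k)
X = 29 (X = 4 + 25 = 29)
M(R) = (-7 + R)*(-9/7 + R) (M(R) = (-9/7 + R)*(-7 + R) = (-7 + R)*(-9/7 + R))
M(E(0))*D(X) = (9 + (6*0)² - 348*0/7)*(-1*29) = (9 + 0² - 58/7*0)*(-29) = (9 + 0 + 0)*(-29) = 9*(-29) = -261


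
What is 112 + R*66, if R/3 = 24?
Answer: 4864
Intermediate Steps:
R = 72 (R = 3*24 = 72)
112 + R*66 = 112 + 72*66 = 112 + 4752 = 4864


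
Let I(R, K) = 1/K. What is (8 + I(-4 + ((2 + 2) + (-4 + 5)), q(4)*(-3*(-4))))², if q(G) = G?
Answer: 148225/2304 ≈ 64.334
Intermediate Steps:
(8 + I(-4 + ((2 + 2) + (-4 + 5)), q(4)*(-3*(-4))))² = (8 + 1/(4*(-3*(-4))))² = (8 + 1/(4*12))² = (8 + 1/48)² = (385/48)² = 148225/2304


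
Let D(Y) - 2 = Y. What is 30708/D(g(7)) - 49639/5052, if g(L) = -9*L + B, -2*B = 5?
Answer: -316577785/641604 ≈ -493.42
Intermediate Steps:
B = -5/2 (B = -1/2*5 = -5/2 ≈ -2.5000)
g(L) = -5/2 - 9*L (g(L) = -9*L - 5/2 = -5/2 - 9*L)
D(Y) = 2 + Y
30708/D(g(7)) - 49639/5052 = 30708/(2 + (-5/2 - 9*7)) - 49639/5052 = 30708/(2 + (-5/2 - 63)) - 49639*1/5052 = 30708/(2 - 131/2) - 49639/5052 = 30708/(-127/2) - 49639/5052 = 30708*(-2/127) - 49639/5052 = -61416/127 - 49639/5052 = -316577785/641604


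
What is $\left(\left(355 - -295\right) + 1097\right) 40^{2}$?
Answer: $2795200$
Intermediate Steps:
$\left(\left(355 - -295\right) + 1097\right) 40^{2} = \left(\left(355 + 295\right) + 1097\right) 1600 = \left(650 + 1097\right) 1600 = 1747 \cdot 1600 = 2795200$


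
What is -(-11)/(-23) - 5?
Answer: -126/23 ≈ -5.4783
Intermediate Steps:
-(-11)/(-23) - 5 = -(-11)*(-1)/23 - 5 = -11*1/23 - 5 = -11/23 - 5 = -126/23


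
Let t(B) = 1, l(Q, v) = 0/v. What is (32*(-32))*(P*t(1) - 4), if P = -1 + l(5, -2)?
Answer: 5120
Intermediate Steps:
l(Q, v) = 0
P = -1 (P = -1 + 0 = -1)
(32*(-32))*(P*t(1) - 4) = (32*(-32))*(-1*1 - 4) = -1024*(-1 - 4) = -1024*(-5) = 5120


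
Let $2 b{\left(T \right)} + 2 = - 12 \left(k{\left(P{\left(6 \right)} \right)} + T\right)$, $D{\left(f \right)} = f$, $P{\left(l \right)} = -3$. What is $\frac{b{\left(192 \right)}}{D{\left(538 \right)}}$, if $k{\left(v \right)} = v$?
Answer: $- \frac{1135}{538} \approx -2.1097$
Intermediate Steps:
$b{\left(T \right)} = 17 - 6 T$ ($b{\left(T \right)} = -1 + \frac{\left(-12\right) \left(-3 + T\right)}{2} = -1 + \frac{36 - 12 T}{2} = -1 - \left(-18 + 6 T\right) = 17 - 6 T$)
$\frac{b{\left(192 \right)}}{D{\left(538 \right)}} = \frac{17 - 1152}{538} = \left(17 - 1152\right) \frac{1}{538} = \left(-1135\right) \frac{1}{538} = - \frac{1135}{538}$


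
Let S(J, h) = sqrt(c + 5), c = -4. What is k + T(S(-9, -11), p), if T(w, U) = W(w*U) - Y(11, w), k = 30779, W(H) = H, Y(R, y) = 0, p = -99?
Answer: 30680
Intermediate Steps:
S(J, h) = 1 (S(J, h) = sqrt(-4 + 5) = sqrt(1) = 1)
T(w, U) = U*w (T(w, U) = w*U - 1*0 = U*w + 0 = U*w)
k + T(S(-9, -11), p) = 30779 - 99*1 = 30779 - 99 = 30680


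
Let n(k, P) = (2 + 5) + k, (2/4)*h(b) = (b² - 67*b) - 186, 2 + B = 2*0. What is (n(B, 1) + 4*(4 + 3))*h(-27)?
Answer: 155232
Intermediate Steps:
B = -2 (B = -2 + 2*0 = -2 + 0 = -2)
h(b) = -372 - 134*b + 2*b² (h(b) = 2*((b² - 67*b) - 186) = 2*(-186 + b² - 67*b) = -372 - 134*b + 2*b²)
n(k, P) = 7 + k
(n(B, 1) + 4*(4 + 3))*h(-27) = ((7 - 2) + 4*(4 + 3))*(-372 - 134*(-27) + 2*(-27)²) = (5 + 4*7)*(-372 + 3618 + 2*729) = (5 + 28)*(-372 + 3618 + 1458) = 33*4704 = 155232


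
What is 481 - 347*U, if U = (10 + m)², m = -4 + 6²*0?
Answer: -12011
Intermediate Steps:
m = -4 (m = -4 + 36*0 = -4 + 0 = -4)
U = 36 (U = (10 - 4)² = 6² = 36)
481 - 347*U = 481 - 347*36 = 481 - 12492 = -12011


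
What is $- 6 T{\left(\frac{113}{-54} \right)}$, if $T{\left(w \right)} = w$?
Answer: $\frac{113}{9} \approx 12.556$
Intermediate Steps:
$- 6 T{\left(\frac{113}{-54} \right)} = - 6 \frac{113}{-54} = - 6 \cdot 113 \left(- \frac{1}{54}\right) = \left(-6\right) \left(- \frac{113}{54}\right) = \frac{113}{9}$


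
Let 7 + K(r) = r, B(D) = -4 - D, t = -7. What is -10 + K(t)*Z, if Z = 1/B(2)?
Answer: -23/3 ≈ -7.6667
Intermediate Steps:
Z = -⅙ (Z = 1/(-4 - 1*2) = 1/(-4 - 2) = 1/(-6) = -⅙ ≈ -0.16667)
K(r) = -7 + r
-10 + K(t)*Z = -10 + (-7 - 7)*(-⅙) = -10 - 14*(-⅙) = -10 + 7/3 = -23/3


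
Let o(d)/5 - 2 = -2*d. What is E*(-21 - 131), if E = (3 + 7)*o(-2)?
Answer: -45600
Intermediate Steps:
o(d) = 10 - 10*d (o(d) = 10 + 5*(-2*d) = 10 - 10*d)
E = 300 (E = (3 + 7)*(10 - 10*(-2)) = 10*(10 + 20) = 10*30 = 300)
E*(-21 - 131) = 300*(-21 - 131) = 300*(-152) = -45600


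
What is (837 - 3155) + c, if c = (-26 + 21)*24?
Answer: -2438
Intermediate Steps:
c = -120 (c = -5*24 = -120)
(837 - 3155) + c = (837 - 3155) - 120 = -2318 - 120 = -2438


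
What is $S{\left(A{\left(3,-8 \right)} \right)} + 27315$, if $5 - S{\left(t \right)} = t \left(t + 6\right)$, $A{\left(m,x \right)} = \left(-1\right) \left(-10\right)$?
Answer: $27160$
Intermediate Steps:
$A{\left(m,x \right)} = 10$
$S{\left(t \right)} = 5 - t \left(6 + t\right)$ ($S{\left(t \right)} = 5 - t \left(t + 6\right) = 5 - t \left(6 + t\right)$)
$S{\left(A{\left(3,-8 \right)} \right)} + 27315 = \left(5 - 10^{2} - 60\right) + 27315 = \left(5 - 100 - 60\right) + 27315 = -155 + 27315 = 27160$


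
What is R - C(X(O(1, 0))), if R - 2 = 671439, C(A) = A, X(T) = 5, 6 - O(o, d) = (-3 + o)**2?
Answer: 671436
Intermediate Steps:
O(o, d) = 6 - (-3 + o)**2
R = 671441 (R = 2 + 671439 = 671441)
R - C(X(O(1, 0))) = 671441 - 1*5 = 671441 - 5 = 671436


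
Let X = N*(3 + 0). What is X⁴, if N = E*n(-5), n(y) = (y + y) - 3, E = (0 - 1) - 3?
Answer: 592240896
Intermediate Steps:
E = -4 (E = -1 - 3 = -4)
n(y) = -3 + 2*y (n(y) = 2*y - 3 = -3 + 2*y)
N = 52 (N = -4*(-3 + 2*(-5)) = -4*(-3 - 10) = -4*(-13) = 52)
X = 156 (X = 52*(3 + 0) = 52*3 = 156)
X⁴ = 156⁴ = 592240896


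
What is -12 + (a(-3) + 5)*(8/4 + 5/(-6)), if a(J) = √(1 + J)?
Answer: -37/6 + 7*I*√2/6 ≈ -6.1667 + 1.6499*I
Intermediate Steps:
-12 + (a(-3) + 5)*(8/4 + 5/(-6)) = -12 + (√(1 - 3) + 5)*(8/4 + 5/(-6)) = -12 + (√(-2) + 5)*(8*(¼) + 5*(-⅙)) = -12 + (I*√2 + 5)*(2 - ⅚) = -12 + (5 + I*√2)*(7/6) = -12 + (35/6 + 7*I*√2/6) = -37/6 + 7*I*√2/6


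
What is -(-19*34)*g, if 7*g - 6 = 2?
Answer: 5168/7 ≈ 738.29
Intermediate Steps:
g = 8/7 (g = 6/7 + (⅐)*2 = 6/7 + 2/7 = 8/7 ≈ 1.1429)
-(-19*34)*g = -(-19*34)*8/7 = -(-646)*8/7 = -1*(-5168/7) = 5168/7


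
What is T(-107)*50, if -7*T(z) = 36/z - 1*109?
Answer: 584950/749 ≈ 780.97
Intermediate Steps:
T(z) = 109/7 - 36/(7*z) (T(z) = -(36/z - 1*109)/7 = -(36/z - 109)/7 = -(-109 + 36/z)/7 = 109/7 - 36/(7*z))
T(-107)*50 = ((⅐)*(-36 + 109*(-107))/(-107))*50 = ((⅐)*(-1/107)*(-36 - 11663))*50 = ((⅐)*(-1/107)*(-11699))*50 = (11699/749)*50 = 584950/749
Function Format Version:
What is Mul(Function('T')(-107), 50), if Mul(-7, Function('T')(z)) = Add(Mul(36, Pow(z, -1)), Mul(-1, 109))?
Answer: Rational(584950, 749) ≈ 780.97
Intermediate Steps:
Function('T')(z) = Add(Rational(109, 7), Mul(Rational(-36, 7), Pow(z, -1))) (Function('T')(z) = Mul(Rational(-1, 7), Add(Mul(36, Pow(z, -1)), Mul(-1, 109))) = Mul(Rational(-1, 7), Add(Mul(36, Pow(z, -1)), -109)) = Mul(Rational(-1, 7), Add(-109, Mul(36, Pow(z, -1)))) = Add(Rational(109, 7), Mul(Rational(-36, 7), Pow(z, -1))))
Mul(Function('T')(-107), 50) = Mul(Mul(Rational(1, 7), Pow(-107, -1), Add(-36, Mul(109, -107))), 50) = Mul(Mul(Rational(1, 7), Rational(-1, 107), Add(-36, -11663)), 50) = Mul(Mul(Rational(1, 7), Rational(-1, 107), -11699), 50) = Mul(Rational(11699, 749), 50) = Rational(584950, 749)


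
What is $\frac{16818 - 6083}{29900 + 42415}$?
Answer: $\frac{2147}{14463} \approx 0.14845$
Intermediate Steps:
$\frac{16818 - 6083}{29900 + 42415} = \frac{10735}{72315} = 10735 \cdot \frac{1}{72315} = \frac{2147}{14463}$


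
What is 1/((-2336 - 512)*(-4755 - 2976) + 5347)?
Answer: 1/22023235 ≈ 4.5407e-8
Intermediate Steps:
1/((-2336 - 512)*(-4755 - 2976) + 5347) = 1/(-2848*(-7731) + 5347) = 1/(22017888 + 5347) = 1/22023235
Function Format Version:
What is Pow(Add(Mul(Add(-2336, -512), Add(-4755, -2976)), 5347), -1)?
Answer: Rational(1, 22023235) ≈ 4.5407e-8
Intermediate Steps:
Pow(Add(Mul(Add(-2336, -512), Add(-4755, -2976)), 5347), -1) = Pow(Add(Mul(-2848, -7731), 5347), -1) = Pow(Add(22017888, 5347), -1) = Pow(22023235, -1) = Rational(1, 22023235)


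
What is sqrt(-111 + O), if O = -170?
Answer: I*sqrt(281) ≈ 16.763*I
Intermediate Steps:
sqrt(-111 + O) = sqrt(-111 - 170) = sqrt(-281) = I*sqrt(281)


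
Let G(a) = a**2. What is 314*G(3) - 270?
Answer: 2556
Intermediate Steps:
314*G(3) - 270 = 314*3**2 - 270 = 314*9 - 270 = 2826 - 270 = 2556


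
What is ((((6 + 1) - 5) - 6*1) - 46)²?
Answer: 2500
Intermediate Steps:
((((6 + 1) - 5) - 6*1) - 46)² = (((7 - 5) - 6) - 46)² = ((2 - 6) - 46)² = (-4 - 46)² = (-50)² = 2500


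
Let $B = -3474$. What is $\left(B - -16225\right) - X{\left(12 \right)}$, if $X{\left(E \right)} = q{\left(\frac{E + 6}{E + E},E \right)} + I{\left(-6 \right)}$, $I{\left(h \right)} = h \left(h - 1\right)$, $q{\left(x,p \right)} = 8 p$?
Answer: $12613$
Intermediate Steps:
$I{\left(h \right)} = h \left(-1 + h\right)$
$X{\left(E \right)} = 42 + 8 E$ ($X{\left(E \right)} = 8 E - 6 \left(-1 - 6\right) = 8 E - -42 = 8 E + 42 = 42 + 8 E$)
$\left(B - -16225\right) - X{\left(12 \right)} = \left(-3474 - -16225\right) - \left(42 + 8 \cdot 12\right) = \left(-3474 + 16225\right) - \left(42 + 96\right) = 12751 - 138 = 12613$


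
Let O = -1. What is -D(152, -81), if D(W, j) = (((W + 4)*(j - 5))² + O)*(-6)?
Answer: 1079934330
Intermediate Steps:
D(W, j) = 6 - 6*(-5 + j)²*(4 + W)² (D(W, j) = (((W + 4)*(j - 5))² - 1)*(-6) = (((4 + W)*(-5 + j))² - 1)*(-6) = (((-5 + j)*(4 + W))² - 1)*(-6) = ((-5 + j)²*(4 + W)² - 1)*(-6) = (-1 + (-5 + j)²*(4 + W)²)*(-6) = 6 - 6*(-5 + j)²*(4 + W)²)
-D(152, -81) = -(6 - 6*(-5 - 81)²*(4 + 152)²) = -(6 - 6*(-86)²*156²) = -(6 - 6*7396*24336) = -(6 - 1079934336) = -1*(-1079934330) = 1079934330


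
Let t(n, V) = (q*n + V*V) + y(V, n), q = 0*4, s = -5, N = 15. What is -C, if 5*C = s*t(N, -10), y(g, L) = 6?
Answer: 106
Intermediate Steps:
q = 0
t(n, V) = 6 + V² (t(n, V) = (0*n + V*V) + 6 = (0 + V²) + 6 = V² + 6 = 6 + V²)
C = -106 (C = (-5*(6 + (-10)²))/5 = (-5*(6 + 100))/5 = (-5*106)/5 = (⅕)*(-530) = -106)
-C = -1*(-106) = 106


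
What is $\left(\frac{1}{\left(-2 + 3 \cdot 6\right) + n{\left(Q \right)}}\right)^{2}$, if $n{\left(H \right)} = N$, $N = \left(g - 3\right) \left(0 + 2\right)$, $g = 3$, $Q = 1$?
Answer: $\frac{1}{256} \approx 0.0039063$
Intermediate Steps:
$N = 0$ ($N = \left(3 - 3\right) \left(0 + 2\right) = 0 \cdot 2 = 0$)
$n{\left(H \right)} = 0$
$\left(\frac{1}{\left(-2 + 3 \cdot 6\right) + n{\left(Q \right)}}\right)^{2} = \left(\frac{1}{\left(-2 + 3 \cdot 6\right) + 0}\right)^{2} = \left(\frac{1}{\left(-2 + 18\right) + 0}\right)^{2} = \left(\frac{1}{16 + 0}\right)^{2} = \left(\frac{1}{16}\right)^{2} = \frac{1}{256}$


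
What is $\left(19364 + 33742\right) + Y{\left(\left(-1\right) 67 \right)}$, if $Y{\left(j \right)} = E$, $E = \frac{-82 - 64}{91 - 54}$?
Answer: $\frac{1964776}{37} \approx 53102.0$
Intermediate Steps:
$E = - \frac{146}{37} \approx -3.9459$
$Y{\left(j \right)} = - \frac{146}{37}$
$\left(19364 + 33742\right) + Y{\left(\left(-1\right) 67 \right)} = \left(19364 + 33742\right) - \frac{146}{37} = 53106 - \frac{146}{37} = \frac{1964776}{37}$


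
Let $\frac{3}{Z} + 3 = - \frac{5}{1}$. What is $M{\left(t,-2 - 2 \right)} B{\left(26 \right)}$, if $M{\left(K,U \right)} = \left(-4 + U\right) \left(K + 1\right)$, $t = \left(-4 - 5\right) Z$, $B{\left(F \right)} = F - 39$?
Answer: $455$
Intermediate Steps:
$B{\left(F \right)} = -39 + F$
$Z = - \frac{3}{8}$ ($Z = \frac{3}{-3 - \frac{5}{1}} = \frac{3}{-3 - 5} = \frac{3}{-8} = 3 \left(- \frac{1}{8}\right) = - \frac{3}{8} \approx -0.375$)
$t = \frac{27}{8}$ ($t = \left(-4 - 5\right) \left(- \frac{3}{8}\right) = \left(-9\right) \left(- \frac{3}{8}\right) = \frac{27}{8} \approx 3.375$)
$M{\left(K,U \right)} = \left(1 + K\right) \left(-4 + U\right)$ ($M{\left(K,U \right)} = \left(-4 + U\right) \left(1 + K\right) = \left(1 + K\right) \left(-4 + U\right)$)
$M{\left(t,-2 - 2 \right)} B{\left(26 \right)} = \left(-4 - 4 - \frac{27}{2} + \frac{27 \left(-2 - 2\right)}{8}\right) \left(-39 + 26\right) = \left(-4 - 4 - \frac{27}{2} + \frac{27 \left(-2 - 2\right)}{8}\right) \left(-13\right) = \left(-4 - 4 - \frac{27}{2} + \frac{27}{8} \left(-4\right)\right) \left(-13\right) = \left(-4 - 4 - \frac{27}{2} - \frac{27}{2}\right) \left(-13\right) = \left(-35\right) \left(-13\right) = 455$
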